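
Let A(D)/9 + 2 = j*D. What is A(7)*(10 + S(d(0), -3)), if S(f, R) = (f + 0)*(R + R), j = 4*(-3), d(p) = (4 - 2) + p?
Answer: 1548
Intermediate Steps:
d(p) = 2 + p
j = -12
S(f, R) = 2*R*f (S(f, R) = f*(2*R) = 2*R*f)
A(D) = -18 - 108*D (A(D) = -18 + 9*(-12*D) = -18 - 108*D)
A(7)*(10 + S(d(0), -3)) = (-18 - 108*7)*(10 + 2*(-3)*(2 + 0)) = (-18 - 756)*(10 + 2*(-3)*2) = -774*(10 - 12) = -774*(-2) = 1548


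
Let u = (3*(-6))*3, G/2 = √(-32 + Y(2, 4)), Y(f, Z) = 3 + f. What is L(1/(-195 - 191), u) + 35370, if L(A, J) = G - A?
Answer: 13652821/386 + 6*I*√3 ≈ 35370.0 + 10.392*I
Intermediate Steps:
G = 6*I*√3 (G = 2*√(-32 + (3 + 2)) = 2*√(-32 + 5) = 2*√(-27) = 2*(3*I*√3) = 6*I*√3 ≈ 10.392*I)
u = -54 (u = -18*3 = -54)
L(A, J) = -A + 6*I*√3 (L(A, J) = 6*I*√3 - A = -A + 6*I*√3)
L(1/(-195 - 191), u) + 35370 = (-1/(-195 - 191) + 6*I*√3) + 35370 = (-1/(-386) + 6*I*√3) + 35370 = (-1*(-1/386) + 6*I*√3) + 35370 = (1/386 + 6*I*√3) + 35370 = 13652821/386 + 6*I*√3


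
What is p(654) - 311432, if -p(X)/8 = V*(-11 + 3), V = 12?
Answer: -310664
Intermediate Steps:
p(X) = 768 (p(X) = -96*(-11 + 3) = -96*(-8) = -8*(-96) = 768)
p(654) - 311432 = 768 - 311432 = -310664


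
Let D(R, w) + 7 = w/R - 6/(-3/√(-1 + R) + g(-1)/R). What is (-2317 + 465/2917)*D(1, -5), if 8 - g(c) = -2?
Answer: 81098688/2917 ≈ 27802.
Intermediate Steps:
g(c) = 10 (g(c) = 8 - 1*(-2) = 8 + 2 = 10)
D(R, w) = -7 - 6/(-3/√(-1 + R) + 10/R) + w/R (D(R, w) = -7 + (w/R - 6/(-3/√(-1 + R) + 10/R)) = -7 + (-6/(-3/√(-1 + R) + 10/R) + w/R) = -7 - 6/(-3/√(-1 + R) + 10/R) + w/R)
(-2317 + 465/2917)*D(1, -5) = (-2317 + 465/2917)*((-21*1² - 10*(-5)*√(-1 + 1) + 3*1*(-5) + 6*1²*√(-1 + 1) + 70*1*√(-1 + 1))/(1*(-10*√(-1 + 1) + 3*1))) = (-2317 + 465*(1/2917))*(1*(-21*1 - 10*(-5)*√0 - 15 + 6*1*√0 + 70*1*√0)/(-10*√0 + 3)) = (-2317 + 465/2917)*(1*(-21 - 10*(-5)*0 - 15 + 6*1*0 + 70*1*0)/(-10*0 + 3)) = -6758224*(-21 + 0 - 15 + 0 + 0)/(2917*(0 + 3)) = -6758224*(-36)/(2917*3) = -6758224/2917*(-12) = 81098688/2917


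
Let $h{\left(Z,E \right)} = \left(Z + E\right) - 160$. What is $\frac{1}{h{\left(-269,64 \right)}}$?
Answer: $- \frac{1}{365} \approx -0.0027397$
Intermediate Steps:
$h{\left(Z,E \right)} = -160 + E + Z$ ($h{\left(Z,E \right)} = \left(E + Z\right) - 160 = -160 + E + Z$)
$\frac{1}{h{\left(-269,64 \right)}} = \frac{1}{-160 + 64 - 269} = \frac{1}{-365} = - \frac{1}{365}$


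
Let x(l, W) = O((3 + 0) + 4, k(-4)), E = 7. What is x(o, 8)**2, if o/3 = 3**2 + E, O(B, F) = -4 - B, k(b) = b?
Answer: 121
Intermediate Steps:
o = 48 (o = 3*(3**2 + 7) = 3*(9 + 7) = 3*16 = 48)
x(l, W) = -11 (x(l, W) = -4 - ((3 + 0) + 4) = -4 - (3 + 4) = -4 - 1*7 = -4 - 7 = -11)
x(o, 8)**2 = (-11)**2 = 121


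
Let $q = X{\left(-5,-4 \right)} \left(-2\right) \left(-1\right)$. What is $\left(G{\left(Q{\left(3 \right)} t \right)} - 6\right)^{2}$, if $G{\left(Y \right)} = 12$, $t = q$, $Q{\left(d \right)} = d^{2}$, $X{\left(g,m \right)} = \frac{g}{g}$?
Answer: $36$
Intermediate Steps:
$X{\left(g,m \right)} = 1$
$q = 2$ ($q = 1 \left(-2\right) \left(-1\right) = \left(-2\right) \left(-1\right) = 2$)
$t = 2$
$\left(G{\left(Q{\left(3 \right)} t \right)} - 6\right)^{2} = \left(12 - 6\right)^{2} = 6^{2} = 36$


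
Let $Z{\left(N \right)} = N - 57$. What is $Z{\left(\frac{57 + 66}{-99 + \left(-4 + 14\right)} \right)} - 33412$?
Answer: $- \frac{2978864}{89} \approx -33470.0$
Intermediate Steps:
$Z{\left(N \right)} = -57 + N$
$Z{\left(\frac{57 + 66}{-99 + \left(-4 + 14\right)} \right)} - 33412 = \left(-57 + \frac{57 + 66}{-99 + \left(-4 + 14\right)}\right) - 33412 = \left(-57 + \frac{123}{-99 + 10}\right) - 33412 = \left(-57 + \frac{123}{-89}\right) - 33412 = \left(-57 + 123 \left(- \frac{1}{89}\right)\right) - 33412 = \left(-57 - \frac{123}{89}\right) - 33412 = - \frac{5196}{89} - 33412 = - \frac{2978864}{89}$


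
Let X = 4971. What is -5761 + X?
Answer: -790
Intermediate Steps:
-5761 + X = -5761 + 4971 = -790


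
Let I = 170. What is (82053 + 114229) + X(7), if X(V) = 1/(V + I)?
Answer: 34741915/177 ≈ 1.9628e+5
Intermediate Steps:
X(V) = 1/(170 + V) (X(V) = 1/(V + 170) = 1/(170 + V))
(82053 + 114229) + X(7) = (82053 + 114229) + 1/(170 + 7) = 196282 + 1/177 = 34741915/177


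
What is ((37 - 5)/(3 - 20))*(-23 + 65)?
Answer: -1344/17 ≈ -79.059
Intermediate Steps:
((37 - 5)/(3 - 20))*(-23 + 65) = (32/(-17))*42 = (32*(-1/17))*42 = -32/17*42 = -1344/17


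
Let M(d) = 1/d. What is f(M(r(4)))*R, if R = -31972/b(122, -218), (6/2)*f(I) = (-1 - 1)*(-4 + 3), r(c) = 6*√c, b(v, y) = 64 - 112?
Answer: 7993/18 ≈ 444.06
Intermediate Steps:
b(v, y) = -48
M(d) = 1/d
f(I) = ⅔ (f(I) = ((-1 - 1)*(-4 + 3))/3 = (-2*(-1))/3 = (⅓)*2 = ⅔)
R = 7993/12 (R = -31972/(-48) = -31972*(-1/48) = 7993/12 ≈ 666.08)
f(M(r(4)))*R = (⅔)*(7993/12) = 7993/18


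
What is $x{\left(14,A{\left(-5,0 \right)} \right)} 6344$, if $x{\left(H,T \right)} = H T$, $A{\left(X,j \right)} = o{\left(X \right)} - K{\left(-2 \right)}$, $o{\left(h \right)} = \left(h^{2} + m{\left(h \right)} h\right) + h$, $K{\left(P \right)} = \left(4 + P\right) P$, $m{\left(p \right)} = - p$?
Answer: $-88816$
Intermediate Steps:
$K{\left(P \right)} = P \left(4 + P\right)$
$o{\left(h \right)} = h$ ($o{\left(h \right)} = \left(h^{2} + - h h\right) + h = \left(h^{2} - h^{2}\right) + h = 0 + h = h$)
$A{\left(X,j \right)} = 4 + X$ ($A{\left(X,j \right)} = X - - 2 \left(4 - 2\right) = X - \left(-2\right) 2 = X - -4 = X + 4 = 4 + X$)
$x{\left(14,A{\left(-5,0 \right)} \right)} 6344 = 14 \left(4 - 5\right) 6344 = 14 \left(-1\right) 6344 = \left(-14\right) 6344 = -88816$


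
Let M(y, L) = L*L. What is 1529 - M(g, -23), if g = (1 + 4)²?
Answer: 1000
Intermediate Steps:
g = 25 (g = 5² = 25)
M(y, L) = L²
1529 - M(g, -23) = 1529 - 1*(-23)² = 1529 - 1*529 = 1529 - 529 = 1000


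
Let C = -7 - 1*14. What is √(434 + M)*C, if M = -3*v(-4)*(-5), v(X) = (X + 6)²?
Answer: -21*√494 ≈ -466.75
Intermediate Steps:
C = -21 (C = -7 - 14 = -21)
v(X) = (6 + X)²
M = 60 (M = -3*(6 - 4)²*(-5) = -3*2²*(-5) = -3*4*(-5) = -12*(-5) = 60)
√(434 + M)*C = √(434 + 60)*(-21) = √494*(-21) = -21*√494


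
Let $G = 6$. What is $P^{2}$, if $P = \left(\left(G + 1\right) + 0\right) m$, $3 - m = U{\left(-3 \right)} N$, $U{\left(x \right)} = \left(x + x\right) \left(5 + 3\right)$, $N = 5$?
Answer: $2893401$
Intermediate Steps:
$U{\left(x \right)} = 16 x$ ($U{\left(x \right)} = 2 x 8 = 16 x$)
$m = 243$ ($m = 3 - 16 \left(-3\right) 5 = 3 - \left(-48\right) 5 = 3 - -240 = 3 + 240 = 243$)
$P = 1701$ ($P = \left(\left(6 + 1\right) + 0\right) 243 = \left(7 + 0\right) 243 = 7 \cdot 243 = 1701$)
$P^{2} = 1701^{2} = 2893401$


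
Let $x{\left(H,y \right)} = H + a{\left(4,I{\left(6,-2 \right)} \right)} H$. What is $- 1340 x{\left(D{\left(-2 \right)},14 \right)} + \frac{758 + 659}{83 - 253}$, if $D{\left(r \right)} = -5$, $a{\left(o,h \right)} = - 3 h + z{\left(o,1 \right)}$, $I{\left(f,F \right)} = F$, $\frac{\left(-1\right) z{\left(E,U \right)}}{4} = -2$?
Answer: $\frac{17083583}{170} \approx 1.0049 \cdot 10^{5}$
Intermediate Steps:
$z{\left(E,U \right)} = 8$ ($z{\left(E,U \right)} = \left(-4\right) \left(-2\right) = 8$)
$a{\left(o,h \right)} = 8 - 3 h$ ($a{\left(o,h \right)} = - 3 h + 8 = 8 - 3 h$)
$x{\left(H,y \right)} = 15 H$ ($x{\left(H,y \right)} = H + \left(8 - -6\right) H = H + \left(8 + 6\right) H = H + 14 H = 15 H$)
$- 1340 x{\left(D{\left(-2 \right)},14 \right)} + \frac{758 + 659}{83 - 253} = - 1340 \cdot 15 \left(-5\right) + \frac{758 + 659}{83 - 253} = \left(-1340\right) \left(-75\right) + \frac{1417}{-170} = 100500 + 1417 \left(- \frac{1}{170}\right) = 100500 - \frac{1417}{170} = \frac{17083583}{170}$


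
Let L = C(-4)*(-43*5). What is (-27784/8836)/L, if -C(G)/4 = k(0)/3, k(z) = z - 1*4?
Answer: 10419/3799480 ≈ 0.0027422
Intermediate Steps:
k(z) = -4 + z (k(z) = z - 4 = -4 + z)
C(G) = 16/3 (C(G) = -4*(-4 + 0)/3 = -(-16)/3 = -4*(-4/3) = 16/3)
L = -3440/3 (L = 16*(-43*5)/3 = (16/3)*(-215) = -3440/3 ≈ -1146.7)
(-27784/8836)/L = (-27784/8836)/(-3440/3) = -27784*1/8836*(-3/3440) = -6946/2209*(-3/3440) = 10419/3799480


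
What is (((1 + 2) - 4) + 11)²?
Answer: 100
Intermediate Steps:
(((1 + 2) - 4) + 11)² = ((3 - 4) + 11)² = (-1 + 11)² = 10² = 100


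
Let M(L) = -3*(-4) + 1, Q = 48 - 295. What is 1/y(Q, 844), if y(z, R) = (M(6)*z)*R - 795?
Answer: -1/2710879 ≈ -3.6888e-7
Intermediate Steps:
Q = -247
M(L) = 13 (M(L) = 12 + 1 = 13)
y(z, R) = -795 + 13*R*z (y(z, R) = (13*z)*R - 795 = 13*R*z - 795 = -795 + 13*R*z)
1/y(Q, 844) = 1/(-795 + 13*844*(-247)) = 1/(-795 - 2710084) = 1/(-2710879) = -1/2710879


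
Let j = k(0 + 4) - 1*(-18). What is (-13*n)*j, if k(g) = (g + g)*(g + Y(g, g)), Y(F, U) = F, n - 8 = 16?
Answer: -25584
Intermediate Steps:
n = 24 (n = 8 + 16 = 24)
k(g) = 4*g² (k(g) = (g + g)*(g + g) = (2*g)*(2*g) = 4*g²)
j = 82 (j = 4*(0 + 4)² - 1*(-18) = 4*4² + 18 = 4*16 + 18 = 64 + 18 = 82)
(-13*n)*j = -13*24*82 = -312*82 = -25584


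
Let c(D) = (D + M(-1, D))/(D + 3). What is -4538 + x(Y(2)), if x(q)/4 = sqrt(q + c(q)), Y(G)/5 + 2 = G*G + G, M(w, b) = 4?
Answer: -4538 + 88*sqrt(23)/23 ≈ -4519.6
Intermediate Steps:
c(D) = (4 + D)/(3 + D) (c(D) = (D + 4)/(D + 3) = (4 + D)/(3 + D))
Y(G) = -10 + 5*G + 5*G**2 (Y(G) = -10 + 5*(G*G + G) = -10 + 5*(G**2 + G) = -10 + 5*(G + G**2) = -10 + (5*G + 5*G**2) = -10 + 5*G + 5*G**2)
x(q) = 4*sqrt(q + (4 + q)/(3 + q))
-4538 + x(Y(2)) = -4538 + 4*sqrt((4 + (-10 + 5*2 + 5*2**2) + (-10 + 5*2 + 5*2**2)*(3 + (-10 + 5*2 + 5*2**2)))/(3 + (-10 + 5*2 + 5*2**2))) = -4538 + 4*sqrt((4 + (-10 + 10 + 5*4) + (-10 + 10 + 5*4)*(3 + (-10 + 10 + 5*4)))/(3 + (-10 + 10 + 5*4))) = -4538 + 4*sqrt((4 + (-10 + 10 + 20) + (-10 + 10 + 20)*(3 + (-10 + 10 + 20)))/(3 + (-10 + 10 + 20))) = -4538 + 4*sqrt((4 + 20 + 20*(3 + 20))/(3 + 20)) = -4538 + 4*sqrt((4 + 20 + 20*23)/23) = -4538 + 4*sqrt((4 + 20 + 460)/23) = -4538 + 4*sqrt((1/23)*484) = -4538 + 4*sqrt(484/23) = -4538 + 4*(22*sqrt(23)/23) = -4538 + 88*sqrt(23)/23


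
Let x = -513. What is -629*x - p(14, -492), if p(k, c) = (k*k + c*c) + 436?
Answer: 79981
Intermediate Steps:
p(k, c) = 436 + c² + k² (p(k, c) = (k² + c²) + 436 = (c² + k²) + 436 = 436 + c² + k²)
-629*x - p(14, -492) = -629*(-513) - (436 + (-492)² + 14²) = 322677 - (436 + 242064 + 196) = 322677 - 1*242696 = 322677 - 242696 = 79981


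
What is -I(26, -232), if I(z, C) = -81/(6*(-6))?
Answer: -9/4 ≈ -2.2500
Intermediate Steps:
I(z, C) = 9/4 (I(z, C) = -81/(-36) = -81*(-1/36) = 9/4)
-I(26, -232) = -1*9/4 = -9/4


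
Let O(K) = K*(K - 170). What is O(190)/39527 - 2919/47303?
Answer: 64372087/1869745681 ≈ 0.034428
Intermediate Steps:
O(K) = K*(-170 + K)
O(190)/39527 - 2919/47303 = (190*(-170 + 190))/39527 - 2919/47303 = (190*20)*(1/39527) - 2919*1/47303 = 3800*(1/39527) - 2919/47303 = 3800/39527 - 2919/47303 = 64372087/1869745681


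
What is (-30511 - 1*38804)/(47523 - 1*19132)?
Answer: -69315/28391 ≈ -2.4414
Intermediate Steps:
(-30511 - 1*38804)/(47523 - 1*19132) = (-30511 - 38804)/(47523 - 19132) = -69315/28391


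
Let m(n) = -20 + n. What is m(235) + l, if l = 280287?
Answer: 280502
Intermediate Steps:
m(235) + l = (-20 + 235) + 280287 = 215 + 280287 = 280502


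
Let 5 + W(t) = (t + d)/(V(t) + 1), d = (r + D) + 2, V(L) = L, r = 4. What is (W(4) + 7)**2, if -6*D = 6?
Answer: 361/25 ≈ 14.440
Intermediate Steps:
D = -1 (D = -1/6*6 = -1)
d = 5 (d = (4 - 1) + 2 = 3 + 2 = 5)
W(t) = -5 + (5 + t)/(1 + t) (W(t) = -5 + (t + 5)/(t + 1) = -5 + (5 + t)/(1 + t))
(W(4) + 7)**2 = (-4*4/(1 + 4) + 7)**2 = (-4*4/5 + 7)**2 = (-4*4*1/5 + 7)**2 = (-16/5 + 7)**2 = (19/5)**2 = 361/25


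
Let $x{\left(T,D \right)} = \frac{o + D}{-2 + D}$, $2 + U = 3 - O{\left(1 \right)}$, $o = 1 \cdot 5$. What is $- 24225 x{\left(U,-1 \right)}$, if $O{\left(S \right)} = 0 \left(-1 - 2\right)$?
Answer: $32300$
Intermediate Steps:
$o = 5$
$O{\left(S \right)} = 0$ ($O{\left(S \right)} = 0 \left(-3\right) = 0$)
$U = 1$ ($U = -2 + \left(3 - 0\right) = -2 + \left(3 + 0\right) = -2 + 3 = 1$)
$x{\left(T,D \right)} = \frac{5 + D}{-2 + D}$
$- 24225 x{\left(U,-1 \right)} = - 24225 \frac{5 - 1}{-2 - 1} = - 24225 \frac{1}{-3} \cdot 4 = - 24225 \left(\left(- \frac{1}{3}\right) 4\right) = \left(-24225\right) \left(- \frac{4}{3}\right) = 32300$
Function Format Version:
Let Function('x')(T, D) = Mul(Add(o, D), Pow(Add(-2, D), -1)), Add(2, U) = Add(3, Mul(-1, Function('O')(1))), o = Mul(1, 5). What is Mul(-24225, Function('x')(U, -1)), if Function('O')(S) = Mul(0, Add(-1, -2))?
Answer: 32300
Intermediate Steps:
o = 5
Function('O')(S) = 0 (Function('O')(S) = Mul(0, -3) = 0)
U = 1 (U = Add(-2, Add(3, Mul(-1, 0))) = Add(-2, Add(3, 0)) = Add(-2, 3) = 1)
Function('x')(T, D) = Mul(Pow(Add(-2, D), -1), Add(5, D)) (Function('x')(T, D) = Mul(Add(5, D), Pow(Add(-2, D), -1)) = Mul(Pow(Add(-2, D), -1), Add(5, D)))
Mul(-24225, Function('x')(U, -1)) = Mul(-24225, Mul(Pow(Add(-2, -1), -1), Add(5, -1))) = Mul(-24225, Mul(Pow(-3, -1), 4)) = Mul(-24225, Mul(Rational(-1, 3), 4)) = Mul(-24225, Rational(-4, 3)) = 32300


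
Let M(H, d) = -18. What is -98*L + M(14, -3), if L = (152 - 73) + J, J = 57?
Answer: -13346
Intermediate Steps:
L = 136 (L = (152 - 73) + 57 = 79 + 57 = 136)
-98*L + M(14, -3) = -98*136 - 18 = -13328 - 18 = -13346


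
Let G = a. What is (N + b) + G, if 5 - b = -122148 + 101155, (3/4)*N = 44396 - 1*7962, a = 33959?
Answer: 310607/3 ≈ 1.0354e+5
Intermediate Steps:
N = 145736/3 (N = 4*(44396 - 1*7962)/3 = 4*(44396 - 7962)/3 = (4/3)*36434 = 145736/3 ≈ 48579.)
G = 33959
b = 20998 (b = 5 - (-122148 + 101155) = 5 - 1*(-20993) = 5 + 20993 = 20998)
(N + b) + G = (145736/3 + 20998) + 33959 = 208730/3 + 33959 = 310607/3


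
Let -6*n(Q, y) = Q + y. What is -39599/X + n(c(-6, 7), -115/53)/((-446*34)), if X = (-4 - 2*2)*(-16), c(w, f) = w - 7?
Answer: -7956354165/25718144 ≈ -309.37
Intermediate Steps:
c(w, f) = -7 + w
n(Q, y) = -Q/6 - y/6 (n(Q, y) = -(Q + y)/6 = -Q/6 - y/6)
X = 128 (X = (-4 - 4)*(-16) = -8*(-16) = 128)
-39599/X + n(c(-6, 7), -115/53)/((-446*34)) = -39599/128 + (-(-7 - 6)/6 - (-115)/(6*53))/((-446*34)) = -39599*1/128 + (-⅙*(-13) - (-115)/(6*53))/(-15164) = -39599/128 + (13/6 - ⅙*(-115/53))*(-1/15164) = -39599/128 + (13/6 + 115/318)*(-1/15164) = -39599/128 + (134/53)*(-1/15164) = -39599/128 - 67/401846 = -7956354165/25718144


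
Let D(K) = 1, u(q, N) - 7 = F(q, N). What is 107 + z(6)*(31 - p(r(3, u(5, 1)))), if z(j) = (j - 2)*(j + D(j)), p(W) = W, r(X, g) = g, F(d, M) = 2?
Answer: 723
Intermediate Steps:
u(q, N) = 9 (u(q, N) = 7 + 2 = 9)
z(j) = (1 + j)*(-2 + j) (z(j) = (j - 2)*(j + 1) = (-2 + j)*(1 + j) = (1 + j)*(-2 + j))
107 + z(6)*(31 - p(r(3, u(5, 1)))) = 107 + (-2 + 6² - 1*6)*(31 - 1*9) = 107 + (-2 + 36 - 6)*(31 - 9) = 107 + 28*22 = 107 + 616 = 723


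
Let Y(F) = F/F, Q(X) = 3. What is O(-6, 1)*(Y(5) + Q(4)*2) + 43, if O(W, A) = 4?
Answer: 71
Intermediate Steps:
Y(F) = 1
O(-6, 1)*(Y(5) + Q(4)*2) + 43 = 4*(1 + 3*2) + 43 = 4*(1 + 6) + 43 = 4*7 + 43 = 28 + 43 = 71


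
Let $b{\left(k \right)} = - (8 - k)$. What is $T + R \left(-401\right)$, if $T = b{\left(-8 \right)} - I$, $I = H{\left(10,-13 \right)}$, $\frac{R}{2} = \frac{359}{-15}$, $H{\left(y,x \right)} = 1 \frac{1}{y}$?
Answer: $\frac{575353}{30} \approx 19178.0$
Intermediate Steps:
$H{\left(y,x \right)} = \frac{1}{y}$
$b{\left(k \right)} = -8 + k$
$R = - \frac{718}{15}$ ($R = 2 \frac{359}{-15} = 2 \cdot 359 \left(- \frac{1}{15}\right) = 2 \left(- \frac{359}{15}\right) = - \frac{718}{15} \approx -47.867$)
$I = \frac{1}{10} \approx 0.1$
$T = - \frac{161}{10}$ ($T = \left(-8 - 8\right) - \frac{1}{10} = -16 - \frac{1}{10} = - \frac{161}{10} \approx -16.1$)
$T + R \left(-401\right) = - \frac{161}{10} - - \frac{287918}{15} = - \frac{161}{10} + \frac{287918}{15} = \frac{575353}{30}$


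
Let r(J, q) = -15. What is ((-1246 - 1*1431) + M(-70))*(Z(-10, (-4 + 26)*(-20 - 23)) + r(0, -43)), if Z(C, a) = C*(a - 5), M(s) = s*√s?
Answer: -25418115 - 664650*I*√70 ≈ -2.5418e+7 - 5.5609e+6*I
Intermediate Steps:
M(s) = s^(3/2)
Z(C, a) = C*(-5 + a)
((-1246 - 1*1431) + M(-70))*(Z(-10, (-4 + 26)*(-20 - 23)) + r(0, -43)) = ((-1246 - 1*1431) + (-70)^(3/2))*(-10*(-5 + (-4 + 26)*(-20 - 23)) - 15) = ((-1246 - 1431) - 70*I*√70)*(-10*(-5 + 22*(-43)) - 15) = (-2677 - 70*I*√70)*(-10*(-5 - 946) - 15) = (-2677 - 70*I*√70)*(-10*(-951) - 15) = (-2677 - 70*I*√70)*(9510 - 15) = (-2677 - 70*I*√70)*9495 = -25418115 - 664650*I*√70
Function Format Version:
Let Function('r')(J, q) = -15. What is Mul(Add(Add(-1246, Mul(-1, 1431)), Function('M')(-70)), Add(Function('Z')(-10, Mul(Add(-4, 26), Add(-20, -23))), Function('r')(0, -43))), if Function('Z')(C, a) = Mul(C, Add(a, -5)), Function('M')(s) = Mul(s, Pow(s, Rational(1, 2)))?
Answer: Add(-25418115, Mul(-664650, I, Pow(70, Rational(1, 2)))) ≈ Add(-2.5418e+7, Mul(-5.5609e+6, I))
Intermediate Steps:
Function('M')(s) = Pow(s, Rational(3, 2))
Function('Z')(C, a) = Mul(C, Add(-5, a))
Mul(Add(Add(-1246, Mul(-1, 1431)), Function('M')(-70)), Add(Function('Z')(-10, Mul(Add(-4, 26), Add(-20, -23))), Function('r')(0, -43))) = Mul(Add(Add(-1246, Mul(-1, 1431)), Pow(-70, Rational(3, 2))), Add(Mul(-10, Add(-5, Mul(Add(-4, 26), Add(-20, -23)))), -15)) = Mul(Add(Add(-1246, -1431), Mul(-70, I, Pow(70, Rational(1, 2)))), Add(Mul(-10, Add(-5, Mul(22, -43))), -15)) = Mul(Add(-2677, Mul(-70, I, Pow(70, Rational(1, 2)))), Add(Mul(-10, Add(-5, -946)), -15)) = Mul(Add(-2677, Mul(-70, I, Pow(70, Rational(1, 2)))), Add(Mul(-10, -951), -15)) = Mul(Add(-2677, Mul(-70, I, Pow(70, Rational(1, 2)))), Add(9510, -15)) = Mul(Add(-2677, Mul(-70, I, Pow(70, Rational(1, 2)))), 9495) = Add(-25418115, Mul(-664650, I, Pow(70, Rational(1, 2))))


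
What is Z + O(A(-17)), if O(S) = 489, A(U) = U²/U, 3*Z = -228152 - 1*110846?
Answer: -337531/3 ≈ -1.1251e+5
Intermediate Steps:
Z = -338998/3 (Z = (-228152 - 1*110846)/3 = (-228152 - 110846)/3 = (⅓)*(-338998) = -338998/3 ≈ -1.1300e+5)
A(U) = U
Z + O(A(-17)) = -338998/3 + 489 = -337531/3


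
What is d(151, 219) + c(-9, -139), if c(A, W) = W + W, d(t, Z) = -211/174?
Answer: -48583/174 ≈ -279.21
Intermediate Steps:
d(t, Z) = -211/174 (d(t, Z) = -211*1/174 = -211/174)
c(A, W) = 2*W
d(151, 219) + c(-9, -139) = -211/174 + 2*(-139) = -211/174 - 278 = -48583/174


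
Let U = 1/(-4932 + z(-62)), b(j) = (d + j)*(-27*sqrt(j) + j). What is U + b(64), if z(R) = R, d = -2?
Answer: -47063457/4994 ≈ -9424.0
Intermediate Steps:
b(j) = (-2 + j)*(j - 27*sqrt(j)) (b(j) = (-2 + j)*(-27*sqrt(j) + j) = (-2 + j)*(j - 27*sqrt(j)))
U = -1/4994 (U = 1/(-4932 - 62) = 1/(-4994) = -1/4994 ≈ -0.00020024)
U + b(64) = -1/4994 + (64**2 - 27*64**(3/2) - 2*64 + 54*sqrt(64)) = -1/4994 + (4096 - 27*512 - 128 + 54*8) = -1/4994 + (4096 - 13824 - 128 + 432) = -1/4994 - 9424 = -47063457/4994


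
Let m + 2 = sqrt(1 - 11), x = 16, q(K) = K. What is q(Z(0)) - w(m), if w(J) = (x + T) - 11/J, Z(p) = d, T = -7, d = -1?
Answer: -81/7 - 11*I*sqrt(10)/14 ≈ -11.571 - 2.4846*I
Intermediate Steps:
Z(p) = -1
m = -2 + I*sqrt(10) (m = -2 + sqrt(1 - 11) = -2 + sqrt(-10) = -2 + I*sqrt(10) ≈ -2.0 + 3.1623*I)
w(J) = 9 - 11/J (w(J) = (16 - 7) - 11/J = 9 - 11/J)
q(Z(0)) - w(m) = -1 - (9 - 11/(-2 + I*sqrt(10))) = -1 + (-9 + 11/(-2 + I*sqrt(10))) = -10 + 11/(-2 + I*sqrt(10))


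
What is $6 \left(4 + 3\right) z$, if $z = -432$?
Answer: $-18144$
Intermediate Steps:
$6 \left(4 + 3\right) z = 6 \left(4 + 3\right) \left(-432\right) = 6 \cdot 7 \left(-432\right) = 42 \left(-432\right) = -18144$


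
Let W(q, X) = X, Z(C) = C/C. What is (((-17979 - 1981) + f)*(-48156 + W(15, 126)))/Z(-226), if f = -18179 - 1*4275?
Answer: 2037144420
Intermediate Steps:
Z(C) = 1
f = -22454 (f = -18179 - 4275 = -22454)
(((-17979 - 1981) + f)*(-48156 + W(15, 126)))/Z(-226) = (((-17979 - 1981) - 22454)*(-48156 + 126))/1 = ((-19960 - 22454)*(-48030))*1 = -42414*(-48030)*1 = 2037144420*1 = 2037144420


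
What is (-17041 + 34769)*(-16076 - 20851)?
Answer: -654641856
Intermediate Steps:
(-17041 + 34769)*(-16076 - 20851) = 17728*(-36927) = -654641856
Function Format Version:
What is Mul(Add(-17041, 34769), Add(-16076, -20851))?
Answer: -654641856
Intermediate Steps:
Mul(Add(-17041, 34769), Add(-16076, -20851)) = Mul(17728, -36927) = -654641856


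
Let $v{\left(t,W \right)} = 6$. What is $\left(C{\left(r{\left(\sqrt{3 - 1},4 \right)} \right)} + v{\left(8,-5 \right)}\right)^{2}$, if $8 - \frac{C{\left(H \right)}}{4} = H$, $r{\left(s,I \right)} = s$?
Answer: $1476 - 304 \sqrt{2} \approx 1046.1$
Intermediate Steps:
$C{\left(H \right)} = 32 - 4 H$
$\left(C{\left(r{\left(\sqrt{3 - 1},4 \right)} \right)} + v{\left(8,-5 \right)}\right)^{2} = \left(\left(32 - 4 \sqrt{3 - 1}\right) + 6\right)^{2} = \left(\left(32 - 4 \sqrt{2}\right) + 6\right)^{2} = \left(38 - 4 \sqrt{2}\right)^{2}$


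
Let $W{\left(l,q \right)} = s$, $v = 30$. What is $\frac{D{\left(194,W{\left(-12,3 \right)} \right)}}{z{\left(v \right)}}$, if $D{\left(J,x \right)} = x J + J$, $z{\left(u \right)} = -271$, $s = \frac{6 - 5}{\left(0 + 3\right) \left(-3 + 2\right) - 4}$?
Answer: $- \frac{1164}{1897} \approx -0.6136$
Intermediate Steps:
$s = - \frac{1}{7}$ ($s = 1 \frac{1}{3 \left(-1\right) - 4} = 1 \frac{1}{-3 - 4} = 1 \frac{1}{-7} = 1 \left(- \frac{1}{7}\right) = - \frac{1}{7} \approx -0.14286$)
$W{\left(l,q \right)} = - \frac{1}{7}$
$D{\left(J,x \right)} = J + J x$ ($D{\left(J,x \right)} = J x + J = J + J x$)
$\frac{D{\left(194,W{\left(-12,3 \right)} \right)}}{z{\left(v \right)}} = \frac{194 \left(1 - \frac{1}{7}\right)}{-271} = 194 \cdot \frac{6}{7} \left(- \frac{1}{271}\right) = \frac{1164}{7} \left(- \frac{1}{271}\right) = - \frac{1164}{1897}$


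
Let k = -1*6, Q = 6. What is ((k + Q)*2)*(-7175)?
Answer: 0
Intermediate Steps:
k = -6
((k + Q)*2)*(-7175) = ((-6 + 6)*2)*(-7175) = (0*2)*(-7175) = 0*(-7175) = 0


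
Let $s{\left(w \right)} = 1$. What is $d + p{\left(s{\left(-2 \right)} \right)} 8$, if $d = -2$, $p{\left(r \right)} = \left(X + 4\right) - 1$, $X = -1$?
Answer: $14$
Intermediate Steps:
$p{\left(r \right)} = 2$ ($p{\left(r \right)} = \left(-1 + 4\right) - 1 = 3 - 1 = 2$)
$d + p{\left(s{\left(-2 \right)} \right)} 8 = -2 + 2 \cdot 8 = -2 + 16 = 14$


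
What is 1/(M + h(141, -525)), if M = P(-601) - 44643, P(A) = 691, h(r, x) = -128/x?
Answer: -525/23074672 ≈ -2.2752e-5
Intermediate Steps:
M = -43952 (M = 691 - 44643 = -43952)
1/(M + h(141, -525)) = 1/(-43952 - 128/(-525)) = 1/(-43952 - 128*(-1/525)) = 1/(-43952 + 128/525) = 1/(-23074672/525) = -525/23074672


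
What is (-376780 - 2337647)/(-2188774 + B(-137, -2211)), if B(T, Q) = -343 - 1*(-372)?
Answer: 2714427/2188745 ≈ 1.2402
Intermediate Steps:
B(T, Q) = 29 (B(T, Q) = -343 + 372 = 29)
(-376780 - 2337647)/(-2188774 + B(-137, -2211)) = (-376780 - 2337647)/(-2188774 + 29) = -2714427/(-2188745) = -2714427*(-1/2188745) = 2714427/2188745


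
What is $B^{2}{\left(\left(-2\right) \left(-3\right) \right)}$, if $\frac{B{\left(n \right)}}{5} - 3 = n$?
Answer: $2025$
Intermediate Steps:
$B{\left(n \right)} = 15 + 5 n$
$B^{2}{\left(\left(-2\right) \left(-3\right) \right)} = \left(15 + 5 \left(\left(-2\right) \left(-3\right)\right)\right)^{2} = \left(15 + 5 \cdot 6\right)^{2} = \left(15 + 30\right)^{2} = 45^{2} = 2025$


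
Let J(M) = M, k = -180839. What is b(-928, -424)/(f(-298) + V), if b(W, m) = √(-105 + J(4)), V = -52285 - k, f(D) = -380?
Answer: I*√101/128174 ≈ 7.8408e-5*I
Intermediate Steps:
V = 128554 (V = -52285 - 1*(-180839) = -52285 + 180839 = 128554)
b(W, m) = I*√101 (b(W, m) = √(-105 + 4) = √(-101) = I*√101)
b(-928, -424)/(f(-298) + V) = (I*√101)/(-380 + 128554) = (I*√101)/128174 = (I*√101)*(1/128174) = I*√101/128174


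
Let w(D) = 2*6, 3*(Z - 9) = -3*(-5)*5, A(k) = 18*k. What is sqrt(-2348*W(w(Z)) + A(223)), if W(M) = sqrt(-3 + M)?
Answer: I*sqrt(3030) ≈ 55.045*I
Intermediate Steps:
Z = 34 (Z = 9 + (-3*(-5)*5)/3 = 9 + (15*5)/3 = 9 + (1/3)*75 = 9 + 25 = 34)
w(D) = 12
sqrt(-2348*W(w(Z)) + A(223)) = sqrt(-2348*sqrt(-3 + 12) + 18*223) = sqrt(-2348*sqrt(9) + 4014) = sqrt(-2348*3 + 4014) = sqrt(-7044 + 4014) = sqrt(-3030) = I*sqrt(3030)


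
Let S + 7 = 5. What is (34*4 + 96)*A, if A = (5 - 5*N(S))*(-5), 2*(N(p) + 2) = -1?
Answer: -20300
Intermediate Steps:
S = -2 (S = -7 + 5 = -2)
N(p) = -5/2 (N(p) = -2 + (½)*(-1) = -2 - ½ = -5/2)
A = -175/2 (A = (5 - 5*(-5/2))*(-5) = (5 + 25/2)*(-5) = (35/2)*(-5) = -175/2 ≈ -87.500)
(34*4 + 96)*A = (34*4 + 96)*(-175/2) = (136 + 96)*(-175/2) = 232*(-175/2) = -20300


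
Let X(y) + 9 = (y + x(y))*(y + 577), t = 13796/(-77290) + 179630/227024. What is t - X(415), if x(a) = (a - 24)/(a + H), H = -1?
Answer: -16289752245219949/39480041160 ≈ -4.1261e+5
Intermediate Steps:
x(a) = (-24 + a)/(-1 + a) (x(a) = (a - 24)/(a - 1) = (-24 + a)/(-1 + a))
t = 2687894899/4386671240 (t = 13796*(-1/77290) + 179630*(1/227024) = -6898/38645 + 89815/113512 = 2687894899/4386671240 ≈ 0.61274)
X(y) = -9 + (577 + y)*(y + (-24 + y)/(-1 + y)) (X(y) = -9 + (y + (-24 + y)/(-1 + y))*(y + 577) = -9 + (y + (-24 + y)/(-1 + y))*(577 + y) = -9 + (577 + y)*(y + (-24 + y)/(-1 + y)))
t - X(415) = 2687894899/4386671240 - (-13839 + 415**3 - 33*415 + 577*415**2)/(-1 + 415) = 2687894899/4386671240 - (-13839 + 71473375 - 13695 + 577*172225)/414 = 2687894899/4386671240 - (-13839 + 71473375 - 13695 + 99373825)/414 = 2687894899/4386671240 - 170819666/414 = 2687894899/4386671240 - 1*3713471/9 = 2687894899/4386671240 - 3713471/9 = -16289752245219949/39480041160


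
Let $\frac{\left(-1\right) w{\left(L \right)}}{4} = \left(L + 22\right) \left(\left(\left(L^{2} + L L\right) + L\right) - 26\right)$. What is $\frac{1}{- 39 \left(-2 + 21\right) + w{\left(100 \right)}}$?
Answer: $- \frac{1}{9796853} \approx -1.0207 \cdot 10^{-7}$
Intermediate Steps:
$w{\left(L \right)} = - 4 \left(22 + L\right) \left(-26 + L + 2 L^{2}\right)$ ($w{\left(L \right)} = - 4 \left(L + 22\right) \left(\left(\left(L^{2} + L L\right) + L\right) - 26\right) = - 4 \left(22 + L\right) \left(\left(\left(L^{2} + L^{2}\right) + L\right) - 26\right) = - 4 \left(22 + L\right) \left(\left(2 L^{2} + L\right) - 26\right) = - 4 \left(22 + L\right) \left(\left(L + 2 L^{2}\right) - 26\right) = - 4 \left(22 + L\right) \left(-26 + L + 2 L^{2}\right)$)
$\frac{1}{- 39 \left(-2 + 21\right) + w{\left(100 \right)}} = \frac{1}{- 39 \left(-2 + 21\right) + \left(2288 - 180 \cdot 100^{2} - 8 \cdot 100^{3} + 16 \cdot 100\right)} = \frac{1}{\left(-39\right) 19 + \left(2288 - 1800000 - 8000000 + 1600\right)} = \frac{1}{-741 + \left(2288 - 1800000 - 8000000 + 1600\right)} = \frac{1}{-741 - 9796112} = \frac{1}{-9796853} = - \frac{1}{9796853}$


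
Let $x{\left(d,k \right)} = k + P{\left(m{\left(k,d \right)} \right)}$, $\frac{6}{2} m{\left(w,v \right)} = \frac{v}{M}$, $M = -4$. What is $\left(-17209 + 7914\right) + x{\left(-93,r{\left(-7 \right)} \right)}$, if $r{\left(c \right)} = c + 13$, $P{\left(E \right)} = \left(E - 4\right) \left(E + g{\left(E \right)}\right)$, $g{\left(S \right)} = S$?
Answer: $- \frac{73847}{8} \approx -9230.9$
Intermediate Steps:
$m{\left(w,v \right)} = - \frac{v}{12}$ ($m{\left(w,v \right)} = \frac{v \frac{1}{-4}}{3} = \frac{v \left(- \frac{1}{4}\right)}{3} = \frac{\left(- \frac{1}{4}\right) v}{3} = - \frac{v}{12}$)
$P{\left(E \right)} = 2 E \left(-4 + E\right)$ ($P{\left(E \right)} = \left(E - 4\right) \left(E + E\right) = \left(-4 + E\right) 2 E = 2 E \left(-4 + E\right)$)
$r{\left(c \right)} = 13 + c$
$x{\left(d,k \right)} = k - \frac{d \left(-4 - \frac{d}{12}\right)}{6}$ ($x{\left(d,k \right)} = k + 2 \left(- \frac{d}{12}\right) \left(-4 - \frac{d}{12}\right) = k - \frac{d \left(-4 - \frac{d}{12}\right)}{6}$)
$\left(-17209 + 7914\right) + x{\left(-93,r{\left(-7 \right)} \right)} = \left(-17209 + 7914\right) + \left(\left(13 - 7\right) + \frac{\left(-93\right)^{2}}{72} + \frac{2}{3} \left(-93\right)\right) = -9295 + \left(6 + \frac{1}{72} \cdot 8649 - 62\right) = -9295 + \left(6 + \frac{961}{8} - 62\right) = -9295 + \frac{513}{8} = - \frac{73847}{8}$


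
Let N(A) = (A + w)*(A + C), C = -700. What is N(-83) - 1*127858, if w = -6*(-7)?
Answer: -95755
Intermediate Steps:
w = 42
N(A) = (-700 + A)*(42 + A) (N(A) = (A + 42)*(A - 700) = (42 + A)*(-700 + A) = (-700 + A)*(42 + A))
N(-83) - 1*127858 = (-29400 + (-83)² - 658*(-83)) - 1*127858 = (-29400 + 6889 + 54614) - 127858 = 32103 - 127858 = -95755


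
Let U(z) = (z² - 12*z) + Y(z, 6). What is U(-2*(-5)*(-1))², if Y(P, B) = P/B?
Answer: 429025/9 ≈ 47669.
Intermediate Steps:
U(z) = z² - 71*z/6 (U(z) = (z² - 12*z) + z/6 = z² - 71*z/6)
U(-2*(-5)*(-1))² = ((-2*(-5)*(-1))*(-71 + 6*(-2*(-5)*(-1)))/6)² = ((10*(-1))*(-71 + 6*(10*(-1)))/6)² = ((⅙)*(-10)*(-71 + 6*(-10)))² = ((⅙)*(-10)*(-71 - 60))² = ((⅙)*(-10)*(-131))² = (655/3)² = 429025/9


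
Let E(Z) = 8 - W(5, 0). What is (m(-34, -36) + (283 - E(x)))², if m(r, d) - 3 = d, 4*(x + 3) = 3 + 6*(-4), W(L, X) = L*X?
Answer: 58564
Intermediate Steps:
x = -33/4 (x = -3 + (3 + 6*(-4))/4 = -3 + (3 - 24)/4 = -3 + (¼)*(-21) = -3 - 21/4 = -33/4 ≈ -8.2500)
m(r, d) = 3 + d
E(Z) = 8 (E(Z) = 8 - 5*0 = 8 - 1*0 = 8 + 0 = 8)
(m(-34, -36) + (283 - E(x)))² = ((3 - 36) + (283 - 1*8))² = (-33 + (283 - 8))² = (-33 + 275)² = 242² = 58564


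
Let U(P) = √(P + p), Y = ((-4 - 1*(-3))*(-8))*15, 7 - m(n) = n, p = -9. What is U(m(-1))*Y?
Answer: 120*I ≈ 120.0*I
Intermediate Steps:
m(n) = 7 - n
Y = 120 (Y = ((-4 + 3)*(-8))*15 = -1*(-8)*15 = 8*15 = 120)
U(P) = √(-9 + P) (U(P) = √(P - 9) = √(-9 + P))
U(m(-1))*Y = √(-9 + (7 - 1*(-1)))*120 = √(-9 + (7 + 1))*120 = √(-9 + 8)*120 = √(-1)*120 = I*120 = 120*I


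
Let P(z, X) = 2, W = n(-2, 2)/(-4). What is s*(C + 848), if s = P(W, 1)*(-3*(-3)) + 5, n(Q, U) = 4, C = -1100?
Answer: -5796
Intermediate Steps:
W = -1 (W = 4/(-4) = 4*(-¼) = -1)
s = 23 (s = 2*(-3*(-3)) + 5 = 2*9 + 5 = 18 + 5 = 23)
s*(C + 848) = 23*(-1100 + 848) = 23*(-252) = -5796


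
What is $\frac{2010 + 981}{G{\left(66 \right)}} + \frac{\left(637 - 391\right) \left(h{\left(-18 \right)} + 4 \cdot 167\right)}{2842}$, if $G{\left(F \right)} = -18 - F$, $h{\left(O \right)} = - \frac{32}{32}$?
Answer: $\frac{4337}{196} \approx 22.128$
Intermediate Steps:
$h{\left(O \right)} = -1$ ($h{\left(O \right)} = \left(-32\right) \frac{1}{32} = -1$)
$\frac{2010 + 981}{G{\left(66 \right)}} + \frac{\left(637 - 391\right) \left(h{\left(-18 \right)} + 4 \cdot 167\right)}{2842} = \frac{2010 + 981}{-18 - 66} + \frac{\left(637 - 391\right) \left(-1 + 4 \cdot 167\right)}{2842} = \frac{2991}{-18 - 66} + 246 \left(-1 + 668\right) \frac{1}{2842} = \frac{2991}{-84} + 246 \cdot 667 \cdot \frac{1}{2842} = 2991 \left(- \frac{1}{84}\right) + 164082 \cdot \frac{1}{2842} = - \frac{997}{28} + \frac{2829}{49} = \frac{4337}{196}$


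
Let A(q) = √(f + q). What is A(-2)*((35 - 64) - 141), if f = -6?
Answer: -340*I*√2 ≈ -480.83*I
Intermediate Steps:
A(q) = √(-6 + q)
A(-2)*((35 - 64) - 141) = √(-6 - 2)*((35 - 64) - 141) = √(-8)*(-29 - 141) = (2*I*√2)*(-170) = -340*I*√2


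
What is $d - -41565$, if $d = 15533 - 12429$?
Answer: $44669$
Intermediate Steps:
$d = 3104$
$d - -41565 = 3104 - -41565 = 3104 + 41565 = 44669$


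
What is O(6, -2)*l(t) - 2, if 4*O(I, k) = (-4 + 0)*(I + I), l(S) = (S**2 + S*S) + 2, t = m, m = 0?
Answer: -26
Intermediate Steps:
t = 0
l(S) = 2 + 2*S**2 (l(S) = (S**2 + S**2) + 2 = 2*S**2 + 2 = 2 + 2*S**2)
O(I, k) = -2*I (O(I, k) = ((-4 + 0)*(I + I))/4 = (-8*I)/4 = -2*I)
O(6, -2)*l(t) - 2 = (-2*6)*(2 + 2*0**2) - 2 = -12*(2 + 2*0) - 2 = -12*(2 + 0) - 2 = -12*2 - 2 = -24 - 2 = -26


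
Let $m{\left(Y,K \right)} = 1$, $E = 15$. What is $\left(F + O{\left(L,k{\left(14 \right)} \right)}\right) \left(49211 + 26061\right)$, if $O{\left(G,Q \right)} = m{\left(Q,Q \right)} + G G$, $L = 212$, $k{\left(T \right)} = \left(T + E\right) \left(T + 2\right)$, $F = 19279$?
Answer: $4834268928$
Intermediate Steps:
$k{\left(T \right)} = \left(2 + T\right) \left(15 + T\right)$ ($k{\left(T \right)} = \left(T + 15\right) \left(T + 2\right) = \left(15 + T\right) \left(2 + T\right) = \left(2 + T\right) \left(15 + T\right)$)
$O{\left(G,Q \right)} = 1 + G^{2}$ ($O{\left(G,Q \right)} = 1 + G G = 1 + G^{2}$)
$\left(F + O{\left(L,k{\left(14 \right)} \right)}\right) \left(49211 + 26061\right) = \left(19279 + \left(1 + 212^{2}\right)\right) \left(49211 + 26061\right) = \left(19279 + \left(1 + 44944\right)\right) 75272 = \left(19279 + 44945\right) 75272 = 64224 \cdot 75272 = 4834268928$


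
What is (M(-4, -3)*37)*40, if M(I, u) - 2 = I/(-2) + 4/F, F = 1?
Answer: 11840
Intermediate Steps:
M(I, u) = 6 - I/2 (M(I, u) = 2 + (I/(-2) + 4/1) = 2 + (I*(-1/2) + 4*1) = 2 + (-I/2 + 4) = 2 + (4 - I/2) = 6 - I/2)
(M(-4, -3)*37)*40 = ((6 - 1/2*(-4))*37)*40 = ((6 + 2)*37)*40 = (8*37)*40 = 296*40 = 11840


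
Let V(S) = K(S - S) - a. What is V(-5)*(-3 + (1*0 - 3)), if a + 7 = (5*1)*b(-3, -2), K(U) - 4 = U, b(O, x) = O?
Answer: -156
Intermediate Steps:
K(U) = 4 + U
a = -22 (a = -7 + (5*1)*(-3) = -7 + 5*(-3) = -7 - 15 = -22)
V(S) = 26 (V(S) = (4 + (S - S)) - 1*(-22) = (4 + 0) + 22 = 4 + 22 = 26)
V(-5)*(-3 + (1*0 - 3)) = 26*(-3 + (1*0 - 3)) = 26*(-3 + (0 - 3)) = 26*(-3 - 3) = 26*(-6) = -156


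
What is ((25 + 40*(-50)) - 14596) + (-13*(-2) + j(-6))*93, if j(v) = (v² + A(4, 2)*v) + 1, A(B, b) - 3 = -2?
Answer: -11270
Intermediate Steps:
A(B, b) = 1 (A(B, b) = 3 - 2 = 1)
j(v) = 1 + v + v² (j(v) = (v² + 1*v) + 1 = (v² + v) + 1 = (v + v²) + 1 = 1 + v + v²)
((25 + 40*(-50)) - 14596) + (-13*(-2) + j(-6))*93 = ((25 + 40*(-50)) - 14596) + (-13*(-2) + (1 - 6 + (-6)²))*93 = ((25 - 2000) - 14596) + (26 + (1 - 6 + 36))*93 = (-1975 - 14596) + (26 + 31)*93 = -16571 + 57*93 = -16571 + 5301 = -11270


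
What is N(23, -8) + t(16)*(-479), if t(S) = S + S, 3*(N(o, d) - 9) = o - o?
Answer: -15319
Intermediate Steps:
N(o, d) = 9 (N(o, d) = 9 + (o - o)/3 = 9 + (⅓)*0 = 9 + 0 = 9)
t(S) = 2*S
N(23, -8) + t(16)*(-479) = 9 + (2*16)*(-479) = 9 + 32*(-479) = 9 - 15328 = -15319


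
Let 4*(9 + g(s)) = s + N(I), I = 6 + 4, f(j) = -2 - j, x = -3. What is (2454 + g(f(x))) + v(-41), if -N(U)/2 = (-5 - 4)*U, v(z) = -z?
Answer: 10125/4 ≈ 2531.3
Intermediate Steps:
I = 10
N(U) = 18*U (N(U) = -2*(-5 - 4)*U = -(-18)*U = 18*U)
g(s) = 36 + s/4 (g(s) = -9 + (s + 18*10)/4 = -9 + (s + 180)/4 = -9 + (180 + s)/4 = -9 + (45 + s/4) = 36 + s/4)
(2454 + g(f(x))) + v(-41) = (2454 + (36 + (-2 - 1*(-3))/4)) - 1*(-41) = (2454 + (36 + (-2 + 3)/4)) + 41 = (2454 + (36 + (¼)*1)) + 41 = (2454 + (36 + ¼)) + 41 = (2454 + 145/4) + 41 = 9961/4 + 41 = 10125/4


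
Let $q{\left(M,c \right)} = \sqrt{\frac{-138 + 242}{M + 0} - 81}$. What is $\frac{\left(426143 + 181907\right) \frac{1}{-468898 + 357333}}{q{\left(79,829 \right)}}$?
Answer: $\frac{24322 i \sqrt{497305}}{28092067} \approx 0.61056 i$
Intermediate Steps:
$q{\left(M,c \right)} = \sqrt{-81 + \frac{104}{M}}$ ($q{\left(M,c \right)} = \sqrt{\frac{104}{M} - 81} = \sqrt{-81 + \frac{104}{M}}$)
$\frac{\left(426143 + 181907\right) \frac{1}{-468898 + 357333}}{q{\left(79,829 \right)}} = \frac{\left(426143 + 181907\right) \frac{1}{-468898 + 357333}}{\sqrt{-81 + \frac{104}{79}}} = \frac{608050 \frac{1}{-111565}}{\sqrt{-81 + 104 \cdot \frac{1}{79}}} = \frac{608050 \left(- \frac{1}{111565}\right)}{\sqrt{-81 + \frac{104}{79}}} = - \frac{121610}{22313 \sqrt{- \frac{6295}{79}}} = - \frac{121610}{22313 \frac{i \sqrt{497305}}{79}} = - \frac{121610 \left(- \frac{i \sqrt{497305}}{6295}\right)}{22313} = \frac{24322 i \sqrt{497305}}{28092067}$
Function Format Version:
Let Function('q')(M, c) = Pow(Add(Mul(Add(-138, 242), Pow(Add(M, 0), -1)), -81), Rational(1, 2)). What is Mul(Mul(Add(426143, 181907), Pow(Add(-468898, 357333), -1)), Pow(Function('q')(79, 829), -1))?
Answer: Mul(Rational(24322, 28092067), I, Pow(497305, Rational(1, 2))) ≈ Mul(0.61056, I)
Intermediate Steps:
Function('q')(M, c) = Pow(Add(-81, Mul(104, Pow(M, -1))), Rational(1, 2)) (Function('q')(M, c) = Pow(Add(Mul(104, Pow(M, -1)), -81), Rational(1, 2)) = Pow(Add(-81, Mul(104, Pow(M, -1))), Rational(1, 2)))
Mul(Mul(Add(426143, 181907), Pow(Add(-468898, 357333), -1)), Pow(Function('q')(79, 829), -1)) = Mul(Mul(Add(426143, 181907), Pow(Add(-468898, 357333), -1)), Pow(Pow(Add(-81, Mul(104, Pow(79, -1))), Rational(1, 2)), -1)) = Mul(Mul(608050, Pow(-111565, -1)), Pow(Pow(Add(-81, Mul(104, Rational(1, 79))), Rational(1, 2)), -1)) = Mul(Mul(608050, Rational(-1, 111565)), Pow(Pow(Add(-81, Rational(104, 79)), Rational(1, 2)), -1)) = Mul(Rational(-121610, 22313), Pow(Pow(Rational(-6295, 79), Rational(1, 2)), -1)) = Mul(Rational(-121610, 22313), Pow(Mul(Rational(1, 79), I, Pow(497305, Rational(1, 2))), -1)) = Mul(Rational(-121610, 22313), Mul(Rational(-1, 6295), I, Pow(497305, Rational(1, 2)))) = Mul(Rational(24322, 28092067), I, Pow(497305, Rational(1, 2)))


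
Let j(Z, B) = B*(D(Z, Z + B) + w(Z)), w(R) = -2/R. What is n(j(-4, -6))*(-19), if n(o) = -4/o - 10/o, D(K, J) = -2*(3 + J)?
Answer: -266/87 ≈ -3.0575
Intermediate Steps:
D(K, J) = -6 - 2*J
j(Z, B) = B*(-6 - 2*B - 2*Z - 2/Z) (j(Z, B) = B*((-6 - 2*(Z + B)) - 2/Z) = B*((-6 - 2*(B + Z)) - 2/Z) = B*((-6 + (-2*B - 2*Z)) - 2/Z) = B*((-6 - 2*B - 2*Z) - 2/Z) = B*(-6 - 2*B - 2*Z - 2/Z))
n(o) = -14/o
n(j(-4, -6))*(-19) = -14*(-1/(3*(1 - 4*(3 - 6 - 4))))*(-19) = -14*(-1/(3*(1 - 4*(-7))))*(-19) = -14*(-1/(3*(1 + 28)))*(-19) = -14/((-2*(-6)*(-¼)*29))*(-19) = -14/(-87)*(-19) = -14*(-1/87)*(-19) = (14/87)*(-19) = -266/87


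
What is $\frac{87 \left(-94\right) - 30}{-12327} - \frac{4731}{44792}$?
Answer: $\frac{103111233}{184050328} \approx 0.56023$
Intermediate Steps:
$\frac{87 \left(-94\right) - 30}{-12327} - \frac{4731}{44792} = \left(-8178 - 30\right) \left(- \frac{1}{12327}\right) - \frac{4731}{44792} = \left(-8208\right) \left(- \frac{1}{12327}\right) - \frac{4731}{44792} = \frac{2736}{4109} - \frac{4731}{44792} = \frac{103111233}{184050328}$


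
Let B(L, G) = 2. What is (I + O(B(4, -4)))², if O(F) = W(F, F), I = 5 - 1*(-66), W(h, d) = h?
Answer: 5329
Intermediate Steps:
I = 71 (I = 5 + 66 = 71)
O(F) = F
(I + O(B(4, -4)))² = (71 + 2)² = 73² = 5329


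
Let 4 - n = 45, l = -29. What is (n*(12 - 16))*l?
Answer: -4756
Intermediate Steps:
n = -41 (n = 4 - 1*45 = 4 - 45 = -41)
(n*(12 - 16))*l = -41*(12 - 16)*(-29) = -41*(-4)*(-29) = 164*(-29) = -4756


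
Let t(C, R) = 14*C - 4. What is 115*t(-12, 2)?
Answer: -19780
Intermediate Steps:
t(C, R) = -4 + 14*C
115*t(-12, 2) = 115*(-4 + 14*(-12)) = 115*(-4 - 168) = 115*(-172) = -19780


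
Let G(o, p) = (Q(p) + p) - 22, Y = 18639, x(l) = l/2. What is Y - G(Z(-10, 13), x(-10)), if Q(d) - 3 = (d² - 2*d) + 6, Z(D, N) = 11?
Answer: 18622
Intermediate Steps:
x(l) = l/2 (x(l) = l*(½) = l/2)
Q(d) = 9 + d² - 2*d (Q(d) = 3 + ((d² - 2*d) + 6) = 3 + (6 + d² - 2*d) = 9 + d² - 2*d)
G(o, p) = -13 + p² - p (G(o, p) = ((9 + p² - 2*p) + p) - 22 = (9 + p² - p) - 22 = -13 + p² - p)
Y - G(Z(-10, 13), x(-10)) = 18639 - (-13 + ((½)*(-10))² - (-10)/2) = 18639 - (-13 + (-5)² - 1*(-5)) = 18639 - (-13 + 25 + 5) = 18639 - 1*17 = 18639 - 17 = 18622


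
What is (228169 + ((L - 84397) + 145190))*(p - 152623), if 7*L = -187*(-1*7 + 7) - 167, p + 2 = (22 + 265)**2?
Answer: -142097467152/7 ≈ -2.0300e+10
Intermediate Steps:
p = 82367 (p = -2 + (22 + 265)**2 = -2 + 287**2 = -2 + 82369 = 82367)
L = -167/7 (L = (-187*(-1*7 + 7) - 167)/7 = (-187*(-7 + 7) - 167)/7 = (-187*0 - 167)/7 = (0 - 167)/7 = (1/7)*(-167) = -167/7 ≈ -23.857)
(228169 + ((L - 84397) + 145190))*(p - 152623) = (228169 + ((-167/7 - 84397) + 145190))*(82367 - 152623) = (228169 + (-590946/7 + 145190))*(-70256) = (228169 + 425384/7)*(-70256) = (2022567/7)*(-70256) = -142097467152/7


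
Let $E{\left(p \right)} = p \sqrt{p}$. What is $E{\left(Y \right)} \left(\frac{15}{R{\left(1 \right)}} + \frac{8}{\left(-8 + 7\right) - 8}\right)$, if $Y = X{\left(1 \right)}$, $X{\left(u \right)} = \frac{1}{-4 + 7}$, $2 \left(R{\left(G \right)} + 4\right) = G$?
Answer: $- \frac{326 \sqrt{3}}{567} \approx -0.99585$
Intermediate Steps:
$R{\left(G \right)} = -4 + \frac{G}{2}$
$X{\left(u \right)} = \frac{1}{3}$
$Y = \frac{1}{3} \approx 0.33333$
$E{\left(p \right)} = p^{\frac{3}{2}}$
$E{\left(Y \right)} \left(\frac{15}{R{\left(1 \right)}} + \frac{8}{\left(-8 + 7\right) - 8}\right) = \frac{\frac{15}{-4 + \frac{1}{2} \cdot 1} + \frac{8}{\left(-8 + 7\right) - 8}}{3 \sqrt{3}} = \frac{\sqrt{3}}{9} \left(\frac{15}{-4 + \frac{1}{2}} + \frac{8}{-1 - 8}\right) = \frac{\sqrt{3}}{9} \left(\frac{15}{- \frac{7}{2}} + \frac{8}{-9}\right) = \frac{\sqrt{3}}{9} \left(15 \left(- \frac{2}{7}\right) + 8 \left(- \frac{1}{9}\right)\right) = \frac{\sqrt{3}}{9} \left(- \frac{30}{7} - \frac{8}{9}\right) = \frac{\sqrt{3}}{9} \left(- \frac{326}{63}\right) = - \frac{326 \sqrt{3}}{567}$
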